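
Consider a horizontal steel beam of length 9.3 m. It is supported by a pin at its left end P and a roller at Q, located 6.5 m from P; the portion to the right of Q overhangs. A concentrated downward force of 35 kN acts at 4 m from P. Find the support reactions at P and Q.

P_x = 0, P_y = 13.46 kN, Q_y = 21.54 kN

ΣM about P: Q_y·6.5 − 35·4 = 0 → Q_y = 140/6.5 = 21.5385 ≈ 21.54 kN.
ΣF_y = 0: P_y + 21.5385 − 35 = 0 → P_y = 13.46 kN.
ΣF_x = 0: no horizontal applied forces, so P_x = 0.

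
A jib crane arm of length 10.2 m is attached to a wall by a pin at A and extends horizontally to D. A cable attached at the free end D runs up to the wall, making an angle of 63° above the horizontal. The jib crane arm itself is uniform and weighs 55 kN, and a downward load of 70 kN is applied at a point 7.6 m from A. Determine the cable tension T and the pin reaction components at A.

T = 89.40 kN, A_x = 40.59 kN, A_y = 45.34 kN

ΣM about A: T·sin63°·10.2 − 55·5.1 − 70·7.6 = 0 → T = 812.5/(10.2·0.891007) = 89.4009 ≈ 89.40 kN.
ΣF_x = 0: A_x − T·cos63° = 0 → A_x = 89.4009 × 0.45399 = 40.59 kN.
ΣF_y = 0: A_y + T·sin63° − 55 − 70 = 0 → A_y = 125 − 89.4009 × 0.891007 = 45.34 kN.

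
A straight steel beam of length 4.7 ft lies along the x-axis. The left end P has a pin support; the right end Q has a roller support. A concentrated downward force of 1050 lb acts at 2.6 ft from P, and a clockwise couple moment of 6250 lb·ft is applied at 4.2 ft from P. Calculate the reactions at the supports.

Moments about P: Q_y·4.7 − 1050·2.6 − 6250 = 0 → Q_y = 8980/4.7 = 1910.64 ≈ 1911 lb.
ΣF_y = 0: P_y + 1910.64 − 1050 = 0 → P_y = -860.6 lb.
ΣF_x = 0: no horizontal applied forces, so P_x = 0.

P_x = 0, P_y = -860.6 lb, Q_y = 1911 lb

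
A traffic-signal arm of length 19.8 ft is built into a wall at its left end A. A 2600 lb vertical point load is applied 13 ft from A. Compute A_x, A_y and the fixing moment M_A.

ΣF_x = 0: A_x = 0.
ΣF_y = 0: A_y − 2600 = 0 → A_y = 2600 lb.
ΣM about A: M_A − 2600·13 = 0 → M_A = 33800 lb·ft.

A_x = 0, A_y = 2600 lb, M_A = 33800 lb·ft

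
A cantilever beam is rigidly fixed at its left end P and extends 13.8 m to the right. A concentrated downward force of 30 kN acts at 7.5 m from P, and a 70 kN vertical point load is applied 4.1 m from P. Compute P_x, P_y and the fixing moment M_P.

P_x = 0, P_y = 100.0 kN, M_P = 512.0 kN·m

ΣF_x = 0: P_x = 0.
ΣF_y = 0: P_y − 30 − 70 = 0 → P_y = 100.0 kN.
ΣM about P: M_P − 30·7.5 − 70·4.1 = 0 → M_P = 512.0 kN·m.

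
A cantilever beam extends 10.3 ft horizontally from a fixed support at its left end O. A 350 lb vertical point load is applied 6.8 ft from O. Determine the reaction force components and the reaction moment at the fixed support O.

ΣF_x = 0: O_x = 0.
ΣF_y = 0: O_y − 350 = 0 → O_y = 350.0 lb.
ΣM about O: M_O − 350·6.8 = 0 → M_O = 2380 lb·ft.

O_x = 0, O_y = 350.0 lb, M_O = 2380 lb·ft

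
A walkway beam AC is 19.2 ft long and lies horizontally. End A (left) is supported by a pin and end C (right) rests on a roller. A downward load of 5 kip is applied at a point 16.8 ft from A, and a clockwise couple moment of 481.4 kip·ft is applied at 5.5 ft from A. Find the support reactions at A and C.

A_x = 0, A_y = -24.45 kip, C_y = 29.45 kip

Moments about A: C_y·19.2 − 5·16.8 − 481.4 = 0 → C_y = 565.4/19.2 = 29.4479 ≈ 29.45 kip.
ΣF_y = 0: A_y + 29.4479 − 5 = 0 → A_y = -24.45 kip.
ΣF_x = 0: no horizontal applied forces, so A_x = 0.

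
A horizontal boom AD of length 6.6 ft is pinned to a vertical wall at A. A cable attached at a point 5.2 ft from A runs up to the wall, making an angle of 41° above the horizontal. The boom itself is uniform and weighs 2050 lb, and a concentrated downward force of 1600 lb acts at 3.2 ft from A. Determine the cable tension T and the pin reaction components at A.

ΣM about A: T·sin41°·5.2 − 2050·3.3 − 1600·3.2 = 0 → T = 11885/(5.2·0.656059) = 3483.8 ≈ 3484 lb.
ΣF_x = 0: A_x − T·cos41° = 0 → A_x = 3483.8 × 0.75471 = 2629 lb.
ΣF_y = 0: A_y + T·sin41° − 2050 − 1600 = 0 → A_y = 3650 − 3483.8 × 0.656059 = 1364 lb.

T = 3484 lb, A_x = 2629 lb, A_y = 1364 lb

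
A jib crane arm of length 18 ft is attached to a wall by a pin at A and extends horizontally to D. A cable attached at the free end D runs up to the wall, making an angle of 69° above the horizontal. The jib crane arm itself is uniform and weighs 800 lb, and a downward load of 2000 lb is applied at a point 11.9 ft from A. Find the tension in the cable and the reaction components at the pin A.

T = 1845 lb, A_x = 661.1 lb, A_y = 1078 lb

ΣM about A: T·sin69°·18 − 800·9 − 2000·11.9 = 0 → T = 31000/(18·0.93358) = 1844.75 ≈ 1845 lb.
ΣF_x = 0: A_x − T·cos69° = 0 → A_x = 1844.75 × 0.358368 = 661.1 lb.
ΣF_y = 0: A_y + T·sin69° − 800 − 2000 = 0 → A_y = 2800 − 1844.75 × 0.93358 = 1078 lb.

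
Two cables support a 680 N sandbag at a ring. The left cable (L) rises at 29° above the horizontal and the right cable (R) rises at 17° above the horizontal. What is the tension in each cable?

T_L = 904.0 N, T_R = 826.8 N

ΣF_x = 0: −T_L·cos29° + T_R·cos17° = 0 → T_R = 0.914583·T_L.
ΣF_y = 0: T_L·sin29° + T_R·sin17° = 680.
Substitute: T_L·(0.48481 + 0.914583·0.292372) = 680 → T_L = 904.005 ≈ 904.0 N.
Then T_R = 0.914583 × 904.005 = 826.8 N.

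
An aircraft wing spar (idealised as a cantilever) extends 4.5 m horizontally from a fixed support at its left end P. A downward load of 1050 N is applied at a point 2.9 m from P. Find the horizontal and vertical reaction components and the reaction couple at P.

P_x = 0, P_y = 1050 N, M_P = 3045 N·m

ΣF_x = 0: P_x = 0.
ΣF_y = 0: P_y − 1050 = 0 → P_y = 1050 N.
ΣM about P: M_P − 1050·2.9 = 0 → M_P = 3045 N·m.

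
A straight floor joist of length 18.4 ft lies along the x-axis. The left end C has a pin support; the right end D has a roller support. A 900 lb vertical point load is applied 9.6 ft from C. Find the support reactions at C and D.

Moments about C: D_y·18.4 − 900·9.6 = 0 → D_y = 8640/18.4 = 469.565 ≈ 469.6 lb.
ΣF_y = 0: C_y + 469.565 − 900 = 0 → C_y = 430.4 lb.
ΣF_x = 0: no horizontal applied forces, so C_x = 0.

C_x = 0, C_y = 430.4 lb, D_y = 469.6 lb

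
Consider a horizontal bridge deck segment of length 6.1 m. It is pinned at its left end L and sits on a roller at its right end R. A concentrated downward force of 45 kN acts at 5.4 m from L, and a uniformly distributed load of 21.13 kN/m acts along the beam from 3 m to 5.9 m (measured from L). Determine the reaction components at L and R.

Resultant of the distributed load: 21.13 × 2.9 = 61.277 kN at 4.45 m from L.
Moments about L: R_y·6.1 − 45·5.4 − (21.13·2.9)·4.45 = 0 → R_y = 515.68265/6.1 = 84.5381 ≈ 84.54 kN.
ΣF_y = 0: L_y + 84.5381 − 45 − 21.13·2.9 = 0 → L_y = 21.74 kN.
ΣF_x = 0: no horizontal applied forces, so L_x = 0.

L_x = 0, L_y = 21.74 kN, R_y = 84.54 kN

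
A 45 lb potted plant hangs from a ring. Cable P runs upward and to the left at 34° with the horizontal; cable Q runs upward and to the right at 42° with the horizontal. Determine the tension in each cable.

ΣF_x = 0: −T_P·cos34° + T_Q·cos42° = 0 → T_Q = 1.11558·T_P.
ΣF_y = 0: T_P·sin34° + T_Q·sin42° = 45.
Substitute: T_P·(0.559193 + 1.11558·0.669131) = 45 → T_P = 34.4653 ≈ 34.47 lb.
Then T_Q = 1.11558 × 34.4653 = 38.45 lb.

T_P = 34.47 lb, T_Q = 38.45 lb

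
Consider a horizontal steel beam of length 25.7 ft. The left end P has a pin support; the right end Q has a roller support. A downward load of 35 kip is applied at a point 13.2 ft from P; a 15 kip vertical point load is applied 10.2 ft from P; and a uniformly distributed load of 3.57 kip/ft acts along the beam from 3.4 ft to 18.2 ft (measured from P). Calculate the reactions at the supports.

P_x = 0, P_y = 56.70 kip, Q_y = 46.13 kip

Resultant of the distributed load: 3.57 × 14.8 = 52.836 kip at 10.8 ft from P.
Taking moments about P: Q_y·25.7 − 35·13.2 − 15·10.2 − (3.57·14.8)·10.8 = 0 → Q_y = 1185.6288/25.7 = 46.1334 ≈ 46.13 kip.
ΣF_y = 0: P_y + 46.1334 − 35 − 15 − 3.57·14.8 = 0 → P_y = 56.70 kip.
ΣF_x = 0: no horizontal applied forces, so P_x = 0.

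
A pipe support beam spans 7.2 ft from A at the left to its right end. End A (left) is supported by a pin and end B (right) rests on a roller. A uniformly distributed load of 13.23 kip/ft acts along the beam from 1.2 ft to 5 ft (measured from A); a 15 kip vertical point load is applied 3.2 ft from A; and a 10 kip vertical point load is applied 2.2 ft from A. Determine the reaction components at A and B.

Resultant of the distributed load: 13.23 × 3.8 = 50.274 kip at 3.1 ft from A.
Taking moments about A: B_y·7.2 − (13.23·3.8)·3.1 − 15·3.2 − 10·2.2 = 0 → B_y = 225.8494/7.2 = 31.368 ≈ 31.37 kip.
ΣF_y = 0: A_y + 31.368 − 13.23·3.8 − 15 − 10 = 0 → A_y = 43.91 kip.
ΣF_x = 0: no horizontal applied forces, so A_x = 0.

A_x = 0, A_y = 43.91 kip, B_y = 31.37 kip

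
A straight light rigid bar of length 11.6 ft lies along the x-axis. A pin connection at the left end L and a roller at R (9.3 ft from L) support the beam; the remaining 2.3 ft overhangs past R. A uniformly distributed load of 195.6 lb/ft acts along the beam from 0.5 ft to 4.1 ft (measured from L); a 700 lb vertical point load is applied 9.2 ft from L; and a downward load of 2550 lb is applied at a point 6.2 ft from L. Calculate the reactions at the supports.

L_x = 0, L_y = 1388 lb, R_y = 2567 lb

Resultant of the distributed load: 195.6 × 3.6 = 704.16 lb at 2.3 ft from L.
ΣM about L: R_y·9.3 − (195.6·3.6)·2.3 − 700·9.2 − 2550·6.2 = 0 → R_y = 23869.568/9.3 = 2566.62 ≈ 2567 lb.
ΣF_y = 0: L_y + 2566.62 − 195.6·3.6 − 700 − 2550 = 0 → L_y = 1388 lb.
ΣF_x = 0: no horizontal applied forces, so L_x = 0.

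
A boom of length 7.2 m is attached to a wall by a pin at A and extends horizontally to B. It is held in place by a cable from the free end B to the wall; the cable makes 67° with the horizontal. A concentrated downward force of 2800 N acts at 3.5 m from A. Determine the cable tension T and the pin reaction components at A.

T = 1479 N, A_x = 577.8 N, A_y = 1439 N

ΣM about A: T·sin67°·7.2 − 2800·3.5 = 0 → T = 9800/(7.2·0.920505) = 1478.66 ≈ 1479 N.
ΣF_x = 0: A_x − T·cos67° = 0 → A_x = 1478.66 × 0.390731 = 577.8 N.
ΣF_y = 0: A_y + T·sin67° − 2800 = 0 → A_y = 2800 − 1478.66 × 0.920505 = 1439 N.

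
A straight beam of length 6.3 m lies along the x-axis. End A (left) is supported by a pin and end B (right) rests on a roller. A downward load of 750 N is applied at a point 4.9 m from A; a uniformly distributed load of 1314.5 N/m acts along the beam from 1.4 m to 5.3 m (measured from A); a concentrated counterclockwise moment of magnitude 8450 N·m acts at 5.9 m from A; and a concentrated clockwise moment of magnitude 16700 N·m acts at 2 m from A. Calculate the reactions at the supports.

A_x = 0, A_y = 1258 N, B_y = 4619 N

Resultant of the distributed load: 1314.5 × 3.9 = 5126.55 N at 3.35 m from A.
Moments about A: B_y·6.3 − 750·4.9 − (1314.5·3.9)·3.35 + 8450 − 16700 = 0 → B_y = 29098.9425/6.3 = 4618.88 ≈ 4619 N.
ΣF_y = 0: A_y + 4618.88 − 750 − 1314.5·3.9 = 0 → A_y = 1258 N.
ΣF_x = 0: no horizontal applied forces, so A_x = 0.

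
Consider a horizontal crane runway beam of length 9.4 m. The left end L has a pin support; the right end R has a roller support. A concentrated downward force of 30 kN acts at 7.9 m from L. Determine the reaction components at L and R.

Taking moments about L: R_y·9.4 − 30·7.9 = 0 → R_y = 237/9.4 = 25.2128 ≈ 25.21 kN.
ΣF_y = 0: L_y + 25.2128 − 30 = 0 → L_y = 4.787 kN.
ΣF_x = 0: no horizontal applied forces, so L_x = 0.

L_x = 0, L_y = 4.787 kN, R_y = 25.21 kN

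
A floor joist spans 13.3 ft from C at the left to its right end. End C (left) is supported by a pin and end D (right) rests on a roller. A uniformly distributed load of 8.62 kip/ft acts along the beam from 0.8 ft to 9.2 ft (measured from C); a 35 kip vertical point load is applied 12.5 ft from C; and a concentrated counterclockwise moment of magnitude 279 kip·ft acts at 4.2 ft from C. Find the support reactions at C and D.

Resultant of the distributed load: 8.62 × 8.4 = 72.408 kip at 5 ft from C.
Moments about C: D_y·13.3 − (8.62·8.4)·5 − 35·12.5 + 279 = 0 → D_y = 520.54/13.3 = 39.1383 ≈ 39.14 kip.
ΣF_y = 0: C_y + 39.1383 − 8.62·8.4 − 35 = 0 → C_y = 68.27 kip.
ΣF_x = 0: no horizontal applied forces, so C_x = 0.

C_x = 0, C_y = 68.27 kip, D_y = 39.14 kip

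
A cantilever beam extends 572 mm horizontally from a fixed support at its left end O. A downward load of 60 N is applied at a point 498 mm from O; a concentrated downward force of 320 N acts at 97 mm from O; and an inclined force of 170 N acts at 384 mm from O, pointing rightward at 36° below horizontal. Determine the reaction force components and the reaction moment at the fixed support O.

O_x = -137.5 N, O_y = 479.9 N, M_O = 99290 N·mm

ΣF_x = 0: O_x + 170·cos36° = 0 → O_x = -137.5 N.
ΣF_y = 0: O_y − 60 − 320 − 170·sin36° = 0 → O_y = 479.9 N.
ΣM about O: M_O − 60·498 − 320·97 − 170·sin36°·384 = 0 → M_O = 99290 N·mm.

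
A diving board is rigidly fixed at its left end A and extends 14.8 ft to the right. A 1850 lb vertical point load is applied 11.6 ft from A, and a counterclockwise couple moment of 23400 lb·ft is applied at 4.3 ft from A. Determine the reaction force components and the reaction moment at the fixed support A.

ΣF_x = 0: A_x = 0.
ΣF_y = 0: A_y − 1850 = 0 → A_y = 1850 lb.
ΣM about A: M_A − 1850·11.6 + 23400 = 0 → M_A = -1940 lb·ft.

A_x = 0, A_y = 1850 lb, M_A = -1940 lb·ft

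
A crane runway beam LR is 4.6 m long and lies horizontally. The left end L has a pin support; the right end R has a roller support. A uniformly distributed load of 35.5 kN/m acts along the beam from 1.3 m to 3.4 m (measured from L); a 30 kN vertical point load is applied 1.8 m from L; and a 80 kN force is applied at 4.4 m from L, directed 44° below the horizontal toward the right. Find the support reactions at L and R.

L_x = -57.55 kN, L_y = 57.14 kN, R_y = 103.0 kN

Resultant of the distributed load: 35.5 × 2.1 = 74.55 kN at 2.35 m from L.
Taking moments about L: R_y·4.6 − (35.5·2.1)·2.35 − 30·1.8 − 80·sin44°·4.4 = 0 → R_y = 473.712/4.6 = 102.981 ≈ 103.0 kN.
ΣF_y = 0: L_y + 102.981 − 35.5·2.1 − 30 − 80·sin44° = 0 → L_y = 57.14 kN.
ΣF_x = 0: L_x + 80·cos44° = 0 → L_x = -57.55 kN.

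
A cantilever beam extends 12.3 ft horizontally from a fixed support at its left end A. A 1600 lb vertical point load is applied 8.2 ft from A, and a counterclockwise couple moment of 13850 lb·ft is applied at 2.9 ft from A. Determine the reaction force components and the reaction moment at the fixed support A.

A_x = 0, A_y = 1600 lb, M_A = -730.0 lb·ft

ΣF_x = 0: A_x = 0.
ΣF_y = 0: A_y − 1600 = 0 → A_y = 1600 lb.
ΣM about A: M_A − 1600·8.2 + 13850 = 0 → M_A = -730.0 lb·ft.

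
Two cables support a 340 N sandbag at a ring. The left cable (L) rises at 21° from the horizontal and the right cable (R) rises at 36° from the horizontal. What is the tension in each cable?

T_L = 328.0 N, T_R = 378.5 N

ΣF_x = 0: −T_L·cos21° + T_R·cos36° = 0 → T_R = 1.15397·T_L.
ΣF_y = 0: T_L·sin21° + T_R·sin36° = 340.
Substitute: T_L·(0.358368 + 1.15397·0.587785) = 340 → T_L = 327.978 ≈ 328.0 N.
Then T_R = 1.15397 × 327.978 = 378.5 N.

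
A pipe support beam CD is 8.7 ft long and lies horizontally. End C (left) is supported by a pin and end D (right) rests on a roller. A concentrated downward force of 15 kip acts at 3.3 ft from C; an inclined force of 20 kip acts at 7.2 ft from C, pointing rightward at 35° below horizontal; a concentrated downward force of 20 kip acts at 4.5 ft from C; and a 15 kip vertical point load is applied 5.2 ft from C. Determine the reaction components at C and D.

Moments about C: D_y·8.7 − 15·3.3 − 20·sin35°·7.2 − 20·4.5 − 15·5.2 = 0 → D_y = 300.095/8.7 = 34.4937 ≈ 34.49 kip.
ΣF_y = 0: C_y + 34.4937 − 15 − 20·sin35° − 20 − 15 = 0 → C_y = 26.98 kip.
ΣF_x = 0: C_x + 20·cos35° = 0 → C_x = -16.38 kip.

C_x = -16.38 kip, C_y = 26.98 kip, D_y = 34.49 kip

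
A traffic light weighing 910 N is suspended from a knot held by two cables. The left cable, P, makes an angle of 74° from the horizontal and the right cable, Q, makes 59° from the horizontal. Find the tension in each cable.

ΣF_x = 0: −T_P·cos74° + T_Q·cos59° = 0 → T_Q = 0.535179·T_P.
ΣF_y = 0: T_P·sin74° + T_Q·sin59° = 910.
Substitute: T_P·(0.961262 + 0.535179·0.857167) = 910 → T_P = 640.845 ≈ 640.8 N.
Then T_Q = 0.535179 × 640.845 = 343.0 N.

T_P = 640.8 N, T_Q = 343.0 N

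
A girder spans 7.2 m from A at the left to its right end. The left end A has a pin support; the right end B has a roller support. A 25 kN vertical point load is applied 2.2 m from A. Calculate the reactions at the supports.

A_x = 0, A_y = 17.36 kN, B_y = 7.639 kN

Taking moments about A: B_y·7.2 − 25·2.2 = 0 → B_y = 55/7.2 = 7.63889 ≈ 7.639 kN.
ΣF_y = 0: A_y + 7.63889 − 25 = 0 → A_y = 17.36 kN.
ΣF_x = 0: no horizontal applied forces, so A_x = 0.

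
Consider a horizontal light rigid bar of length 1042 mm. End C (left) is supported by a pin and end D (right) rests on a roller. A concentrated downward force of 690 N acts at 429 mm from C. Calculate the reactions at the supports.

ΣM about C: D_y·1042 − 690·429 = 0 → D_y = 296010/1042 = 284.079 ≈ 284.1 N.
ΣF_y = 0: C_y + 284.079 − 690 = 0 → C_y = 405.9 N.
ΣF_x = 0: no horizontal applied forces, so C_x = 0.

C_x = 0, C_y = 405.9 N, D_y = 284.1 N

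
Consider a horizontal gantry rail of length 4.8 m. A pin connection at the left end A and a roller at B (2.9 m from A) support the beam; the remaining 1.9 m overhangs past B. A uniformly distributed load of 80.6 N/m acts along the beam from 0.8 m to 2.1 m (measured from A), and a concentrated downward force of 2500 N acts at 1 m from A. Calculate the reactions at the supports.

Resultant of the distributed load: 80.6 × 1.3 = 104.78 N at 1.45 m from A.
ΣM about A: B_y·2.9 − (80.6·1.3)·1.45 − 2500·1 = 0 → B_y = 2651.931/2.9 = 914.459 ≈ 914.5 N.
ΣF_y = 0: A_y + 914.459 − 80.6·1.3 − 2500 = 0 → A_y = 1690 N.
ΣF_x = 0: no horizontal applied forces, so A_x = 0.

A_x = 0, A_y = 1690 N, B_y = 914.5 N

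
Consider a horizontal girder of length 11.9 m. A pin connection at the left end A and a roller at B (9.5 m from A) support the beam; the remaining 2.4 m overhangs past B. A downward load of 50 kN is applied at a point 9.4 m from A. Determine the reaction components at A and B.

A_x = 0, A_y = 0.5263 kN, B_y = 49.47 kN

ΣM about A: B_y·9.5 − 50·9.4 = 0 → B_y = 470/9.5 = 49.4737 ≈ 49.47 kN.
ΣF_y = 0: A_y + 49.4737 − 50 = 0 → A_y = 0.5263 kN.
ΣF_x = 0: no horizontal applied forces, so A_x = 0.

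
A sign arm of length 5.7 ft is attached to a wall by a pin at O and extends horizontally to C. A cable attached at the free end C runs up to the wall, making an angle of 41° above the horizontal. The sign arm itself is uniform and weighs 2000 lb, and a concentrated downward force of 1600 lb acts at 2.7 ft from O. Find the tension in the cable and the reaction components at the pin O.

ΣM about O: T·sin41°·5.7 − 2000·2.85 − 1600·2.7 = 0 → T = 10020/(5.7·0.656059) = 2679.48 ≈ 2679 lb.
ΣF_x = 0: O_x − T·cos41° = 0 → O_x = 2679.48 × 0.75471 = 2022 lb.
ΣF_y = 0: O_y + T·sin41° − 2000 − 1600 = 0 → O_y = 3600 − 2679.48 × 0.656059 = 1842 lb.

T = 2679 lb, O_x = 2022 lb, O_y = 1842 lb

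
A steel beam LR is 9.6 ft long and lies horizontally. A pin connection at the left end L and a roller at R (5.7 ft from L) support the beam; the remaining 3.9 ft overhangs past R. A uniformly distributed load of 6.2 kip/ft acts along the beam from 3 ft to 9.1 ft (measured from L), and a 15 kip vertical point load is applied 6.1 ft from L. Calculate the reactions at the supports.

L_x = 0, L_y = -3.375 kip, R_y = 56.19 kip

Resultant of the distributed load: 6.2 × 6.1 = 37.82 kip at 6.05 ft from L.
Taking moments about L: R_y·5.7 − (6.2·6.1)·6.05 − 15·6.1 = 0 → R_y = 320.311/5.7 = 56.1949 ≈ 56.19 kip.
ΣF_y = 0: L_y + 56.1949 − 6.2·6.1 − 15 = 0 → L_y = -3.375 kip.
ΣF_x = 0: no horizontal applied forces, so L_x = 0.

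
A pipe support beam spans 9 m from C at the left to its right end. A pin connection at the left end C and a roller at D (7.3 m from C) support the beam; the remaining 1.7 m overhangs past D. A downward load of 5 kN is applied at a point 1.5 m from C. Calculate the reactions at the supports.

ΣM about C: D_y·7.3 − 5·1.5 = 0 → D_y = 7.5/7.3 = 1.0274 ≈ 1.027 kN.
ΣF_y = 0: C_y + 1.0274 − 5 = 0 → C_y = 3.973 kN.
ΣF_x = 0: no horizontal applied forces, so C_x = 0.

C_x = 0, C_y = 3.973 kN, D_y = 1.027 kN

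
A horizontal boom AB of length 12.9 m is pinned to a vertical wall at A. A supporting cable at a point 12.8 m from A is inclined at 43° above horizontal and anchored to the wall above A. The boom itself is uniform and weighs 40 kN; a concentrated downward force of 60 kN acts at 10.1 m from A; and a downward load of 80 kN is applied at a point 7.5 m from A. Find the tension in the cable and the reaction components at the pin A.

ΣM about A: T·sin43°·12.8 − 40·6.45 − 60·10.1 − 80·7.5 = 0 → T = 1464/(12.8·0.681998) = 167.706 ≈ 167.7 kN.
ΣF_x = 0: A_x − T·cos43° = 0 → A_x = 167.706 × 0.731354 = 122.7 kN.
ΣF_y = 0: A_y + T·sin43° − 40 − 60 − 80 = 0 → A_y = 180 − 167.706 × 0.681998 = 65.62 kN.

T = 167.7 kN, A_x = 122.7 kN, A_y = 65.62 kN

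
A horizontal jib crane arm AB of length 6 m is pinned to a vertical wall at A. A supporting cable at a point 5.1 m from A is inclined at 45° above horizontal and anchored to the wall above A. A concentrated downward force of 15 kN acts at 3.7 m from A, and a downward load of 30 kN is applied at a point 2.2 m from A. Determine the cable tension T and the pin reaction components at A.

ΣM about A: T·sin45°·5.1 − 15·3.7 − 30·2.2 = 0 → T = 121.5/(5.1·0.707107) = 33.6915 ≈ 33.69 kN.
ΣF_x = 0: A_x − T·cos45° = 0 → A_x = 33.6915 × 0.707107 = 23.82 kN.
ΣF_y = 0: A_y + T·sin45° − 15 − 30 = 0 → A_y = 45 − 33.6915 × 0.707107 = 21.18 kN.

T = 33.69 kN, A_x = 23.82 kN, A_y = 21.18 kN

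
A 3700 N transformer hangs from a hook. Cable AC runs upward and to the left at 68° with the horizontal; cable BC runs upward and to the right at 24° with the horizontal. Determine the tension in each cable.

ΣF_x = 0: −T_AC·cos68° + T_BC·cos24° = 0 → T_BC = 0.410058·T_AC.
ΣF_y = 0: T_AC·sin68° + T_BC·sin24° = 3700.
Substitute: T_AC·(0.927184 + 0.410058·0.406737) = 3700 → T_AC = 3382.18 ≈ 3382 N.
Then T_BC = 0.410058 × 3382.18 = 1387 N.

T_AC = 3382 N, T_BC = 1387 N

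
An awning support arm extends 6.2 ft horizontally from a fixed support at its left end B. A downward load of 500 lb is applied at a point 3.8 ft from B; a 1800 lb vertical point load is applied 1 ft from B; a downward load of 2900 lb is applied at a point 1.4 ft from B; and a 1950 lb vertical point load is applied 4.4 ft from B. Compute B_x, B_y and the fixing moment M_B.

ΣF_x = 0: B_x = 0.
ΣF_y = 0: B_y − 500 − 1800 − 2900 − 1950 = 0 → B_y = 7150 lb.
ΣM about B: M_B − 500·3.8 − 1800·1 − 2900·1.4 − 1950·4.4 = 0 → M_B = 16340 lb·ft.

B_x = 0, B_y = 7150 lb, M_B = 16340 lb·ft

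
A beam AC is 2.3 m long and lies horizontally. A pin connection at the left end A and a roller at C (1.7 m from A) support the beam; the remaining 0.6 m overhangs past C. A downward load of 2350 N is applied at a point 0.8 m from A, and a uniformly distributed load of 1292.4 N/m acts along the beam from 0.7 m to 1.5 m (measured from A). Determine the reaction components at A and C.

Resultant of the distributed load: 1292.4 × 0.8 = 1033.92 N at 1.1 m from A.
Taking moments about A: C_y·1.7 − 2350·0.8 − (1292.4·0.8)·1.1 = 0 → C_y = 3017.312/1.7 = 1774.89 ≈ 1775 N.
ΣF_y = 0: A_y + 1774.89 − 2350 − 1292.4·0.8 = 0 → A_y = 1609 N.
ΣF_x = 0: no horizontal applied forces, so A_x = 0.

A_x = 0, A_y = 1609 N, C_y = 1775 N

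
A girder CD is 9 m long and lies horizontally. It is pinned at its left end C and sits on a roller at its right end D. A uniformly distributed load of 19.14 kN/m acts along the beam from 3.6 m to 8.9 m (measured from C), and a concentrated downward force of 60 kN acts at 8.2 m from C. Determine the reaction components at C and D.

Resultant of the distributed load: 19.14 × 5.3 = 101.442 kN at 6.25 m from C.
Taking moments about C: D_y·9 − (19.14·5.3)·6.25 − 60·8.2 = 0 → D_y = 1126.0125/9 = 125.113 ≈ 125.1 kN.
ΣF_y = 0: C_y + 125.113 − 19.14·5.3 − 60 = 0 → C_y = 36.33 kN.
ΣF_x = 0: no horizontal applied forces, so C_x = 0.

C_x = 0, C_y = 36.33 kN, D_y = 125.1 kN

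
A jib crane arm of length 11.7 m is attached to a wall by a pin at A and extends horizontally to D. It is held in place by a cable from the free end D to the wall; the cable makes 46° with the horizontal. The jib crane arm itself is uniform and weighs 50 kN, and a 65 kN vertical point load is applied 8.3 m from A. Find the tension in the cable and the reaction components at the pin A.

ΣM about A: T·sin46°·11.7 − 50·5.85 − 65·8.3 = 0 → T = 832/(11.7·0.71934) = 98.8561 ≈ 98.86 kN.
ΣF_x = 0: A_x − T·cos46° = 0 → A_x = 98.8561 × 0.694658 = 68.67 kN.
ΣF_y = 0: A_y + T·sin46° − 50 − 65 = 0 → A_y = 115 − 98.8561 × 0.71934 = 43.89 kN.

T = 98.86 kN, A_x = 68.67 kN, A_y = 43.89 kN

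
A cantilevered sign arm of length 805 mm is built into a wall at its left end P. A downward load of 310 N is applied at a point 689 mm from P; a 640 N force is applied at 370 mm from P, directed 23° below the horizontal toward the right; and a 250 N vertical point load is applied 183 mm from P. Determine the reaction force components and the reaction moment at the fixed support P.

P_x = -589.1 N, P_y = 810.1 N, M_P = 351900 N·mm

ΣF_x = 0: P_x + 640·cos23° = 0 → P_x = -589.1 N.
ΣF_y = 0: P_y − 310 − 640·sin23° − 250 = 0 → P_y = 810.1 N.
ΣM about P: M_P − 310·689 − 640·sin23°·370 − 250·183 = 0 → M_P = 351900 N·mm.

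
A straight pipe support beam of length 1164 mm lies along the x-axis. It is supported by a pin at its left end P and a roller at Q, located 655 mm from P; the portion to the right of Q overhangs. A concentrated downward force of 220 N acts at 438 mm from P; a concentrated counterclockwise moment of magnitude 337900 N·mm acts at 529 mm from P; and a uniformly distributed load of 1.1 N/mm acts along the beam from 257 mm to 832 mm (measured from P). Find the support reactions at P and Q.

Resultant of the distributed load: 1.1 × 575 = 632.5 N at 544.5 mm from P.
Moments about P: Q_y·655 − 220·438 + 337900 − (1.1·575)·544.5 = 0 → Q_y = 102856.25/655 = 157.032 ≈ 157.0 N.
ΣF_y = 0: P_y + 157.032 − 220 − 1.1·575 = 0 → P_y = 695.5 N.
ΣF_x = 0: no horizontal applied forces, so P_x = 0.

P_x = 0, P_y = 695.5 N, Q_y = 157.0 N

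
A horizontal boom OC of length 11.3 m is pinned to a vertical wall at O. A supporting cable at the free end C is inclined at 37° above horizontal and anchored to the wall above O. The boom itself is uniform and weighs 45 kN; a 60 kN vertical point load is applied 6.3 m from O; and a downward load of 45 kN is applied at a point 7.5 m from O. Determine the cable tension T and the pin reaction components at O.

T = 142.6 kN, O_x = 113.9 kN, O_y = 64.18 kN

ΣM about O: T·sin37°·11.3 − 45·5.65 − 60·6.3 − 45·7.5 = 0 → T = 969.75/(11.3·0.601815) = 142.6 kN.
ΣF_x = 0: O_x − T·cos37° = 0 → O_x = 142.6 × 0.798636 = 113.9 kN.
ΣF_y = 0: O_y + T·sin37° − 45 − 60 − 45 = 0 → O_y = 150 − 142.6 × 0.601815 = 64.18 kN.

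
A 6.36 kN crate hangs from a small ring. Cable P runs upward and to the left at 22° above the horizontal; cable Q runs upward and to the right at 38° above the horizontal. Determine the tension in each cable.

ΣF_x = 0: −T_P·cos22° + T_Q·cos38° = 0 → T_Q = 1.17661·T_P.
ΣF_y = 0: T_P·sin22° + T_Q·sin38° = 6.36.
Substitute: T_P·(0.374607 + 1.17661·0.615661) = 6.36 → T_P = 5.78708 ≈ 5.787 kN.
Then T_Q = 1.17661 × 5.78708 = 6.809 kN.

T_P = 5.787 kN, T_Q = 6.809 kN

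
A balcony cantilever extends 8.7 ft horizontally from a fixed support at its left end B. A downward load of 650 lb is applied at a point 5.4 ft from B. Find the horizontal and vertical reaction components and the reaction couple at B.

ΣF_x = 0: B_x = 0.
ΣF_y = 0: B_y − 650 = 0 → B_y = 650.0 lb.
ΣM about B: M_B − 650·5.4 = 0 → M_B = 3510 lb·ft.

B_x = 0, B_y = 650.0 lb, M_B = 3510 lb·ft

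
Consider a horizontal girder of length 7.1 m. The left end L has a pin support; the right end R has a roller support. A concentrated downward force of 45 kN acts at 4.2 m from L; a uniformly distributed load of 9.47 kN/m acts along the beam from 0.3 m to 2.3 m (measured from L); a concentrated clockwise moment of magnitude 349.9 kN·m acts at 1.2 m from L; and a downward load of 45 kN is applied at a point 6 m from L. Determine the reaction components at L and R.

L_x = 0, L_y = -8.457 kN, R_y = 117.4 kN

Resultant of the distributed load: 9.47 × 2 = 18.94 kN at 1.3 m from L.
Moments about L: R_y·7.1 − 45·4.2 − (9.47·2)·1.3 − 349.9 − 45·6 = 0 → R_y = 833.522/7.1 = 117.397 ≈ 117.4 kN.
ΣF_y = 0: L_y + 117.397 − 45 − 9.47·2 − 45 = 0 → L_y = -8.457 kN.
ΣF_x = 0: no horizontal applied forces, so L_x = 0.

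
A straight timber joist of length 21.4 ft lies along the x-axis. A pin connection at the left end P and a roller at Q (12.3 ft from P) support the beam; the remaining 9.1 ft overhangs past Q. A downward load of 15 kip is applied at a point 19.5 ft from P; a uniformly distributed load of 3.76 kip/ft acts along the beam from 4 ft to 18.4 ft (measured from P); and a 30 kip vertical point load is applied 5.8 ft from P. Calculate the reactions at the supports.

Resultant of the distributed load: 3.76 × 14.4 = 54.144 kip at 11.2 ft from P.
Taking moments about P: Q_y·12.3 − 15·19.5 − (3.76·14.4)·11.2 − 30·5.8 = 0 → Q_y = 1072.9128/12.3 = 87.2287 ≈ 87.23 kip.
ΣF_y = 0: P_y + 87.2287 − 15 − 3.76·14.4 − 30 = 0 → P_y = 11.92 kip.
ΣF_x = 0: no horizontal applied forces, so P_x = 0.

P_x = 0, P_y = 11.92 kip, Q_y = 87.23 kip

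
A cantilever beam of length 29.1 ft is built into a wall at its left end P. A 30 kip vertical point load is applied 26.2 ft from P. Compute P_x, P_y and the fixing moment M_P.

ΣF_x = 0: P_x = 0.
ΣF_y = 0: P_y − 30 = 0 → P_y = 30.00 kip.
ΣM about P: M_P − 30·26.2 = 0 → M_P = 786.0 kip·ft.

P_x = 0, P_y = 30.00 kip, M_P = 786.0 kip·ft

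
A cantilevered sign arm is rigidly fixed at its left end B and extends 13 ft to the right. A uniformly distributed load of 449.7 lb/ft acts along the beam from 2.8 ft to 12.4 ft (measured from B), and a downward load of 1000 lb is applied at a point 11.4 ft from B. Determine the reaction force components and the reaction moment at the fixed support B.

B_x = 0, B_y = 5317 lb, M_B = 44210 lb·ft

Resultant of the distributed load: 449.7 × 9.6 = 4317.12 lb at 7.6 ft from B.
ΣF_x = 0: B_x = 0.
ΣF_y = 0: B_y − 449.7·9.6 − 1000 = 0 → B_y = 5317 lb.
ΣM about B: M_B − (449.7·9.6)·7.6 − 1000·11.4 = 0 → M_B = 44210 lb·ft.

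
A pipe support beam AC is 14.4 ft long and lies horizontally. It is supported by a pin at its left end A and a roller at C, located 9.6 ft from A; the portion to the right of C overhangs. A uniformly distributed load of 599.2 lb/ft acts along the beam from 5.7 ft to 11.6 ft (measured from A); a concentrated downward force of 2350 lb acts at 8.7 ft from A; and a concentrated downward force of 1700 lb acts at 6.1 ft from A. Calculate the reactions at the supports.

A_x = 0, A_y = 1190 lb, C_y = 6395 lb

Resultant of the distributed load: 599.2 × 5.9 = 3535.28 lb at 8.65 ft from A.
Taking moments about A: C_y·9.6 − (599.2·5.9)·8.65 − 2350·8.7 − 1700·6.1 = 0 → C_y = 61395.172/9.6 = 6395.33 ≈ 6395 lb.
ΣF_y = 0: A_y + 6395.33 − 599.2·5.9 − 2350 − 1700 = 0 → A_y = 1190 lb.
ΣF_x = 0: no horizontal applied forces, so A_x = 0.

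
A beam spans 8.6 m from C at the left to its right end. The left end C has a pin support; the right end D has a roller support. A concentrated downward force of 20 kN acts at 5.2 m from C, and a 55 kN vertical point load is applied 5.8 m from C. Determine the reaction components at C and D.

Moments about C: D_y·8.6 − 20·5.2 − 55·5.8 = 0 → D_y = 423/8.6 = 49.186 ≈ 49.19 kN.
ΣF_y = 0: C_y + 49.186 − 20 − 55 = 0 → C_y = 25.81 kN.
ΣF_x = 0: no horizontal applied forces, so C_x = 0.

C_x = 0, C_y = 25.81 kN, D_y = 49.19 kN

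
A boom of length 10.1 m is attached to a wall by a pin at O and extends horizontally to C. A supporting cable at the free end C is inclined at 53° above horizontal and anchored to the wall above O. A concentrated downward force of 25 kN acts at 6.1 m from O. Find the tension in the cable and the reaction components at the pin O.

T = 18.91 kN, O_x = 11.38 kN, O_y = 9.901 kN

ΣM about O: T·sin53°·10.1 − 25·6.1 = 0 → T = 152.5/(10.1·0.798636) = 18.906 ≈ 18.91 kN.
ΣF_x = 0: O_x − T·cos53° = 0 → O_x = 18.906 × 0.601815 = 11.38 kN.
ΣF_y = 0: O_y + T·sin53° − 25 = 0 → O_y = 25 − 18.906 × 0.798636 = 9.901 kN.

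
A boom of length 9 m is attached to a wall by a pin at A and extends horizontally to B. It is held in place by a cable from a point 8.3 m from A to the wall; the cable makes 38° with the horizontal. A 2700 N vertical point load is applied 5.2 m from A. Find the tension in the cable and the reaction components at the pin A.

T = 2748 N, A_x = 2165 N, A_y = 1008 N

ΣM about A: T·sin38°·8.3 − 2700·5.2 = 0 → T = 14040/(8.3·0.615661) = 2747.56 ≈ 2748 N.
ΣF_x = 0: A_x − T·cos38° = 0 → A_x = 2747.56 × 0.788011 = 2165 N.
ΣF_y = 0: A_y + T·sin38° − 2700 = 0 → A_y = 2700 − 2747.56 × 0.615661 = 1008 N.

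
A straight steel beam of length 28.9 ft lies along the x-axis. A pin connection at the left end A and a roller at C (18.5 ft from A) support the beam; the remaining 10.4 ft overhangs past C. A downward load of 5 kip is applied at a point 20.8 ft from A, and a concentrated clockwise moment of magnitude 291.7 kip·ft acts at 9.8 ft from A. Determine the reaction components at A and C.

A_x = 0, A_y = -16.39 kip, C_y = 21.39 kip

Taking moments about A: C_y·18.5 − 5·20.8 − 291.7 = 0 → C_y = 395.7/18.5 = 21.3892 ≈ 21.39 kip.
ΣF_y = 0: A_y + 21.3892 − 5 = 0 → A_y = -16.39 kip.
ΣF_x = 0: no horizontal applied forces, so A_x = 0.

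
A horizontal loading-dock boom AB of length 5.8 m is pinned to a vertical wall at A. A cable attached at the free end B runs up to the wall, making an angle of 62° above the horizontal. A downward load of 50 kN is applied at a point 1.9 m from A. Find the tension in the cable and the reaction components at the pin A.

T = 18.55 kN, A_x = 8.709 kN, A_y = 33.62 kN

ΣM about A: T·sin62°·5.8 − 50·1.9 = 0 → T = 95/(5.8·0.882948) = 18.5507 ≈ 18.55 kN.
ΣF_x = 0: A_x − T·cos62° = 0 → A_x = 18.5507 × 0.469472 = 8.709 kN.
ΣF_y = 0: A_y + T·sin62° − 50 = 0 → A_y = 50 − 18.5507 × 0.882948 = 33.62 kN.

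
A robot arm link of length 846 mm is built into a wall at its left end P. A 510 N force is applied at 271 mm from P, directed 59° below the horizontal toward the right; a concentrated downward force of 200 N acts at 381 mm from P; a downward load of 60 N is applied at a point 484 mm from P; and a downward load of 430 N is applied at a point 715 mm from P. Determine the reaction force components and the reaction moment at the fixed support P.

ΣF_x = 0: P_x + 510·cos59° = 0 → P_x = -262.7 N.
ΣF_y = 0: P_y − 510·sin59° − 200 − 60 − 430 = 0 → P_y = 1127 N.
ΣM about P: M_P − 510·sin59°·271 − 200·381 − 60·484 − 430·715 = 0 → M_P = 531200 N·mm.

P_x = -262.7 N, P_y = 1127 N, M_P = 531200 N·mm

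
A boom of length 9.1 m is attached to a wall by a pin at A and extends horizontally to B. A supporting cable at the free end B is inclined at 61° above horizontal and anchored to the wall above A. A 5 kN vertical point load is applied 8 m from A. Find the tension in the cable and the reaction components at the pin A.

T = 5.026 kN, A_x = 2.437 kN, A_y = 0.6044 kN

ΣM about A: T·sin61°·9.1 − 5·8 = 0 → T = 40/(9.1·0.87462) = 5.02573 ≈ 5.026 kN.
ΣF_x = 0: A_x − T·cos61° = 0 → A_x = 5.02573 × 0.48481 = 2.437 kN.
ΣF_y = 0: A_y + T·sin61° − 5 = 0 → A_y = 5 − 5.02573 × 0.87462 = 0.6044 kN.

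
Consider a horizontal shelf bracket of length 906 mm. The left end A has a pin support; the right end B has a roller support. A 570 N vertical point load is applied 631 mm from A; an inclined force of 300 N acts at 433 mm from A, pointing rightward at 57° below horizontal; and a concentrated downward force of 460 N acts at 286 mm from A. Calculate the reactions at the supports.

Moments about A: B_y·906 − 570·631 − 300·sin57°·433 − 460·286 = 0 → B_y = 600173/906 = 662.443 ≈ 662.4 N.
ΣF_y = 0: A_y + 662.443 − 570 − 300·sin57° − 460 = 0 → A_y = 619.2 N.
ΣF_x = 0: A_x + 300·cos57° = 0 → A_x = -163.4 N.

A_x = -163.4 N, A_y = 619.2 N, B_y = 662.4 N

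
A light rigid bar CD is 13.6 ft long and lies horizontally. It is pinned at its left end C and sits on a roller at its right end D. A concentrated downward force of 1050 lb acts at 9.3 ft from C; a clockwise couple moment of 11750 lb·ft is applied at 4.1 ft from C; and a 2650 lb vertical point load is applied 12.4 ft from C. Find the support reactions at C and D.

Taking moments about C: D_y·13.6 − 1050·9.3 − 11750 − 2650·12.4 = 0 → D_y = 54375/13.6 = 3998.16 ≈ 3998 lb.
ΣF_y = 0: C_y + 3998.16 − 1050 − 2650 = 0 → C_y = -298.2 lb.
ΣF_x = 0: no horizontal applied forces, so C_x = 0.

C_x = 0, C_y = -298.2 lb, D_y = 3998 lb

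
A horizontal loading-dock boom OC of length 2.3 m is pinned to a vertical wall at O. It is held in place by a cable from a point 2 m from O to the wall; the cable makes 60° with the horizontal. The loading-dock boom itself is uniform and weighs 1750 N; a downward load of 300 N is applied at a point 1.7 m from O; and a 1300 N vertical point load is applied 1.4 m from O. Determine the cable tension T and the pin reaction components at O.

ΣM about O: T·sin60°·2 − 1750·1.15 − 300·1.7 − 1300·1.4 = 0 → T = 4342.5/(2·0.866025) = 2507.14 ≈ 2507 N.
ΣF_x = 0: O_x − T·cos60° = 0 → O_x = 2507.14 × 0.5 = 1254 N.
ΣF_y = 0: O_y + T·sin60° − 1750 − 300 − 1300 = 0 → O_y = 3350 − 2507.14 × 0.866025 = 1179 N.

T = 2507 N, O_x = 1254 N, O_y = 1179 N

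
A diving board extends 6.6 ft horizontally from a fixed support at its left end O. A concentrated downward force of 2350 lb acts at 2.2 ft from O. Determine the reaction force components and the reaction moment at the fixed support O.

O_x = 0, O_y = 2350 lb, M_O = 5170 lb·ft

ΣF_x = 0: O_x = 0.
ΣF_y = 0: O_y − 2350 = 0 → O_y = 2350 lb.
ΣM about O: M_O − 2350·2.2 = 0 → M_O = 5170 lb·ft.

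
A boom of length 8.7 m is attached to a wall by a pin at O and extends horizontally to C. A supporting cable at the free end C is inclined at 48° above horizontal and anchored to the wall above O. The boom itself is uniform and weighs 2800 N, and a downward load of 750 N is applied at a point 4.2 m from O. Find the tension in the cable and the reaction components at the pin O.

ΣM about O: T·sin48°·8.7 − 2800·4.35 − 750·4.2 = 0 → T = 15330/(8.7·0.743145) = 2371.1 ≈ 2371 N.
ΣF_x = 0: O_x − T·cos48° = 0 → O_x = 2371.1 × 0.669131 = 1587 N.
ΣF_y = 0: O_y + T·sin48° − 2800 − 750 = 0 → O_y = 3550 − 2371.1 × 0.743145 = 1788 N.

T = 2371 N, O_x = 1587 N, O_y = 1788 N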